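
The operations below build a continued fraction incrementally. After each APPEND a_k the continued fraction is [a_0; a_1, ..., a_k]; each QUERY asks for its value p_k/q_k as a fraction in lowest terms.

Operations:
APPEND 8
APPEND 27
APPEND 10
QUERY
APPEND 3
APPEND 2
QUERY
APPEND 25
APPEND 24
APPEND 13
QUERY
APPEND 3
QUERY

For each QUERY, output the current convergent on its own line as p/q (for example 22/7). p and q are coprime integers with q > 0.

APPEND 8: p_0 = 8·1 + 0 = 8, q_0 = 8·0 + 1 = 1 → 8/1
APPEND 27: p_1 = 27·8 + 1 = 217, q_1 = 27·1 + 0 = 27 → 217/27
APPEND 10: p_2 = 10·217 + 8 = 2178, q_2 = 10·27 + 1 = 271 → 2178/271
APPEND 3: p_3 = 3·2178 + 217 = 6751, q_3 = 3·271 + 27 = 840 → 6751/840
APPEND 2: p_4 = 2·6751 + 2178 = 15680, q_4 = 2·840 + 271 = 1951 → 15680/1951
APPEND 25: p_5 = 25·15680 + 6751 = 398751, q_5 = 25·1951 + 840 = 49615 → 398751/49615
APPEND 24: p_6 = 24·398751 + 15680 = 9585704, q_6 = 24·49615 + 1951 = 1192711 → 9585704/1192711
APPEND 13: p_7 = 13·9585704 + 398751 = 125012903, q_7 = 13·1192711 + 49615 = 15554858 → 125012903/15554858
APPEND 3: p_8 = 3·125012903 + 9585704 = 384624413, q_8 = 3·15554858 + 1192711 = 47857285 → 384624413/47857285

2178/271
15680/1951
125012903/15554858
384624413/47857285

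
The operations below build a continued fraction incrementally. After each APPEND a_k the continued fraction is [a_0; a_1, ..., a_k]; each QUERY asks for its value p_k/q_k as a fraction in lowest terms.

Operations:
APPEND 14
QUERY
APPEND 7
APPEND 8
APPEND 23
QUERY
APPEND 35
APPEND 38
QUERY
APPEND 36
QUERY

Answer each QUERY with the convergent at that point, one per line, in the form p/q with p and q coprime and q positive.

APPEND 14: p_0 = 14·1 + 0 = 14, q_0 = 14·0 + 1 = 1 → 14/1
APPEND 7: p_1 = 7·14 + 1 = 99, q_1 = 7·1 + 0 = 7 → 99/7
APPEND 8: p_2 = 8·99 + 14 = 806, q_2 = 8·7 + 1 = 57 → 806/57
APPEND 23: p_3 = 23·806 + 99 = 18637, q_3 = 23·57 + 7 = 1318 → 18637/1318
APPEND 35: p_4 = 35·18637 + 806 = 653101, q_4 = 35·1318 + 57 = 46187 → 653101/46187
APPEND 38: p_5 = 38·653101 + 18637 = 24836475, q_5 = 38·46187 + 1318 = 1756424 → 24836475/1756424
APPEND 36: p_6 = 36·24836475 + 653101 = 894766201, q_6 = 36·1756424 + 46187 = 63277451 → 894766201/63277451

14/1
18637/1318
24836475/1756424
894766201/63277451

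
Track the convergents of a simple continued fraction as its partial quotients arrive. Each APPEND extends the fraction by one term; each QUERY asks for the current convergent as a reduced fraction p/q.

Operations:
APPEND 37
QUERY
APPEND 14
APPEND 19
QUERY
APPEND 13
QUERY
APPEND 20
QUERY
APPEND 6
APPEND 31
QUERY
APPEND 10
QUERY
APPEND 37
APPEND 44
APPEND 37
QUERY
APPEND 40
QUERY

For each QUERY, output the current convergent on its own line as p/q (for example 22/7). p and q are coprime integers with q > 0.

APPEND 37: p_0 = 37·1 + 0 = 37, q_0 = 37·0 + 1 = 1 → 37/1
APPEND 14: p_1 = 14·37 + 1 = 519, q_1 = 14·1 + 0 = 14 → 519/14
APPEND 19: p_2 = 19·519 + 37 = 9898, q_2 = 19·14 + 1 = 267 → 9898/267
APPEND 13: p_3 = 13·9898 + 519 = 129193, q_3 = 13·267 + 14 = 3485 → 129193/3485
APPEND 20: p_4 = 20·129193 + 9898 = 2593758, q_4 = 20·3485 + 267 = 69967 → 2593758/69967
APPEND 6: p_5 = 6·2593758 + 129193 = 15691741, q_5 = 6·69967 + 3485 = 423287 → 15691741/423287
APPEND 31: p_6 = 31·15691741 + 2593758 = 489037729, q_6 = 31·423287 + 69967 = 13191864 → 489037729/13191864
APPEND 10: p_7 = 10·489037729 + 15691741 = 4906069031, q_7 = 10·13191864 + 423287 = 132341927 → 4906069031/132341927
APPEND 37: p_8 = 37·4906069031 + 489037729 = 182013591876, q_8 = 37·132341927 + 13191864 = 4909843163 → 182013591876/4909843163
APPEND 44: p_9 = 44·182013591876 + 4906069031 = 8013504111575, q_9 = 44·4909843163 + 132341927 = 216165441099 → 8013504111575/216165441099
APPEND 37: p_10 = 37·8013504111575 + 182013591876 = 296681665720151, q_10 = 37·216165441099 + 4909843163 = 8003031163826 → 296681665720151/8003031163826
APPEND 40: p_11 = 40·296681665720151 + 8013504111575 = 11875280132917615, q_11 = 40·8003031163826 + 216165441099 = 320337411994139 → 11875280132917615/320337411994139

37/1
9898/267
129193/3485
2593758/69967
489037729/13191864
4906069031/132341927
296681665720151/8003031163826
11875280132917615/320337411994139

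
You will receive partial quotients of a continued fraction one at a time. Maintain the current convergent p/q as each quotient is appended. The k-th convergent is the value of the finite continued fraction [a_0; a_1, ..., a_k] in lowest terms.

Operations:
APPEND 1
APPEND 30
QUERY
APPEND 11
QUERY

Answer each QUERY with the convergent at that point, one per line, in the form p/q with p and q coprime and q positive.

31/30
342/331

APPEND 1: p_0 = 1·1 + 0 = 1, q_0 = 1·0 + 1 = 1 → 1/1
APPEND 30: p_1 = 30·1 + 1 = 31, q_1 = 30·1 + 0 = 30 → 31/30
APPEND 11: p_2 = 11·31 + 1 = 342, q_2 = 11·30 + 1 = 331 → 342/331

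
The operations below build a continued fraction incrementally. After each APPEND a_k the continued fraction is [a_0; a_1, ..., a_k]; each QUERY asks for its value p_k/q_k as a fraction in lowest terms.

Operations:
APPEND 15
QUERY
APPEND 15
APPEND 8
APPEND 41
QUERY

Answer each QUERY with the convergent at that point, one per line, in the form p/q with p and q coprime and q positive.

15/1
74969/4976

APPEND 15: p_0 = 15·1 + 0 = 15, q_0 = 15·0 + 1 = 1 → 15/1
APPEND 15: p_1 = 15·15 + 1 = 226, q_1 = 15·1 + 0 = 15 → 226/15
APPEND 8: p_2 = 8·226 + 15 = 1823, q_2 = 8·15 + 1 = 121 → 1823/121
APPEND 41: p_3 = 41·1823 + 226 = 74969, q_3 = 41·121 + 15 = 4976 → 74969/4976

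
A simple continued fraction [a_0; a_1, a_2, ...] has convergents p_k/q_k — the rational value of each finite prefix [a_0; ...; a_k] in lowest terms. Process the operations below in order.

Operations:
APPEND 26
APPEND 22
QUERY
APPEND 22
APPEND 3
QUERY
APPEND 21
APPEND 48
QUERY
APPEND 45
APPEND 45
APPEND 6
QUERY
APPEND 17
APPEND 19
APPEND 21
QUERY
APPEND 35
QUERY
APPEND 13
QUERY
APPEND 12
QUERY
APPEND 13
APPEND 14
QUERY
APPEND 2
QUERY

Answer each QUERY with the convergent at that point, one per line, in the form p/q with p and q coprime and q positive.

APPEND 26: p_0 = 26·1 + 0 = 26, q_0 = 26·0 + 1 = 1 → 26/1
APPEND 22: p_1 = 22·26 + 1 = 573, q_1 = 22·1 + 0 = 22 → 573/22
APPEND 22: p_2 = 22·573 + 26 = 12632, q_2 = 22·22 + 1 = 485 → 12632/485
APPEND 3: p_3 = 3·12632 + 573 = 38469, q_3 = 3·485 + 22 = 1477 → 38469/1477
APPEND 21: p_4 = 21·38469 + 12632 = 820481, q_4 = 21·1477 + 485 = 31502 → 820481/31502
APPEND 48: p_5 = 48·820481 + 38469 = 39421557, q_5 = 48·31502 + 1477 = 1513573 → 39421557/1513573
APPEND 45: p_6 = 45·39421557 + 820481 = 1774790546, q_6 = 45·1513573 + 31502 = 68142287 → 1774790546/68142287
APPEND 45: p_7 = 45·1774790546 + 39421557 = 79904996127, q_7 = 45·68142287 + 1513573 = 3067916488 → 79904996127/3067916488
APPEND 6: p_8 = 6·79904996127 + 1774790546 = 481204767308, q_8 = 6·3067916488 + 68142287 = 18475641215 → 481204767308/18475641215
APPEND 17: p_9 = 17·481204767308 + 79904996127 = 8260386040363, q_9 = 17·18475641215 + 3067916488 = 317153817143 → 8260386040363/317153817143
APPEND 19: p_10 = 19·8260386040363 + 481204767308 = 157428539534205, q_10 = 19·317153817143 + 18475641215 = 6044398166932 → 157428539534205/6044398166932
APPEND 21: p_11 = 21·157428539534205 + 8260386040363 = 3314259716258668, q_11 = 21·6044398166932 + 317153817143 = 127249515322715 → 3314259716258668/127249515322715
APPEND 35: p_12 = 35·3314259716258668 + 157428539534205 = 116156518608587585, q_12 = 35·127249515322715 + 6044398166932 = 4459777434461957 → 116156518608587585/4459777434461957
APPEND 13: p_13 = 13·116156518608587585 + 3314259716258668 = 1513349001627897273, q_13 = 13·4459777434461957 + 127249515322715 = 58104356163328156 → 1513349001627897273/58104356163328156
APPEND 12: p_14 = 12·1513349001627897273 + 116156518608587585 = 18276344538143354861, q_14 = 12·58104356163328156 + 4459777434461957 = 701712051394399829 → 18276344538143354861/701712051394399829
APPEND 13: p_15 = 13·18276344538143354861 + 1513349001627897273 = 239105827997491510466, q_15 = 13·701712051394399829 + 58104356163328156 = 9180361024290525933 → 239105827997491510466/9180361024290525933
APPEND 14: p_16 = 14·239105827997491510466 + 18276344538143354861 = 3365757936503024501385, q_16 = 14·9180361024290525933 + 701712051394399829 = 129226766391461762891 → 3365757936503024501385/129226766391461762891
APPEND 2: p_17 = 2·3365757936503024501385 + 239105827997491510466 = 6970621701003540513236, q_17 = 2·129226766391461762891 + 9180361024290525933 = 267633893807214051715 → 6970621701003540513236/267633893807214051715

573/22
38469/1477
39421557/1513573
481204767308/18475641215
3314259716258668/127249515322715
116156518608587585/4459777434461957
1513349001627897273/58104356163328156
18276344538143354861/701712051394399829
3365757936503024501385/129226766391461762891
6970621701003540513236/267633893807214051715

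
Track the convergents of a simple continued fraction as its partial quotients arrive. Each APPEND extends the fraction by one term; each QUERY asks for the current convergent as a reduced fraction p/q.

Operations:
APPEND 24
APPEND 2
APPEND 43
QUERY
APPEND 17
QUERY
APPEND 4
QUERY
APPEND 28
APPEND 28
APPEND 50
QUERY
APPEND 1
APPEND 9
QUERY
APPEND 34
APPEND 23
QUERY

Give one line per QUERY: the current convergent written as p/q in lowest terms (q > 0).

APPEND 24: p_0 = 24·1 + 0 = 24, q_0 = 24·0 + 1 = 1 → 24/1
APPEND 2: p_1 = 2·24 + 1 = 49, q_1 = 2·1 + 0 = 2 → 49/2
APPEND 43: p_2 = 43·49 + 24 = 2131, q_2 = 43·2 + 1 = 87 → 2131/87
APPEND 17: p_3 = 17·2131 + 49 = 36276, q_3 = 17·87 + 2 = 1481 → 36276/1481
APPEND 4: p_4 = 4·36276 + 2131 = 147235, q_4 = 4·1481 + 87 = 6011 → 147235/6011
APPEND 28: p_5 = 28·147235 + 36276 = 4158856, q_5 = 28·6011 + 1481 = 169789 → 4158856/169789
APPEND 28: p_6 = 28·4158856 + 147235 = 116595203, q_6 = 28·169789 + 6011 = 4760103 → 116595203/4760103
APPEND 50: p_7 = 50·116595203 + 4158856 = 5833919006, q_7 = 50·4760103 + 169789 = 238174939 → 5833919006/238174939
APPEND 1: p_8 = 1·5833919006 + 116595203 = 5950514209, q_8 = 1·238174939 + 4760103 = 242935042 → 5950514209/242935042
APPEND 9: p_9 = 9·5950514209 + 5833919006 = 59388546887, q_9 = 9·242935042 + 238174939 = 2424590317 → 59388546887/2424590317
APPEND 34: p_10 = 34·59388546887 + 5950514209 = 2025161108367, q_10 = 34·2424590317 + 242935042 = 82679005820 → 2025161108367/82679005820
APPEND 23: p_11 = 23·2025161108367 + 59388546887 = 46638094039328, q_11 = 23·82679005820 + 2424590317 = 1904041724177 → 46638094039328/1904041724177

2131/87
36276/1481
147235/6011
5833919006/238174939
59388546887/2424590317
46638094039328/1904041724177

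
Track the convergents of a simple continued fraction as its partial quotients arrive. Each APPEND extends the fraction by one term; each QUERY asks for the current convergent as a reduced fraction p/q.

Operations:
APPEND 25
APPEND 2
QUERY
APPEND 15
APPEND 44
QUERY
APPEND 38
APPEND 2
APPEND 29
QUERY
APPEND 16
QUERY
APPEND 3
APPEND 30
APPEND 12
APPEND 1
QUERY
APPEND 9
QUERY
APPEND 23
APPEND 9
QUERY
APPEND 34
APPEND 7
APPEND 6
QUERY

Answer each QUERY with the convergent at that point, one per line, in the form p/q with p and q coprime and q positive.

51/2
34811/1366
79102391/3104015
1268320283/49769484
1535156890519/60240277889
15233778687707/597780635396
3182442379057727/124880534663369
4686957631325177776/183918420266181563

APPEND 25: p_0 = 25·1 + 0 = 25, q_0 = 25·0 + 1 = 1 → 25/1
APPEND 2: p_1 = 2·25 + 1 = 51, q_1 = 2·1 + 0 = 2 → 51/2
APPEND 15: p_2 = 15·51 + 25 = 790, q_2 = 15·2 + 1 = 31 → 790/31
APPEND 44: p_3 = 44·790 + 51 = 34811, q_3 = 44·31 + 2 = 1366 → 34811/1366
APPEND 38: p_4 = 38·34811 + 790 = 1323608, q_4 = 38·1366 + 31 = 51939 → 1323608/51939
APPEND 2: p_5 = 2·1323608 + 34811 = 2682027, q_5 = 2·51939 + 1366 = 105244 → 2682027/105244
APPEND 29: p_6 = 29·2682027 + 1323608 = 79102391, q_6 = 29·105244 + 51939 = 3104015 → 79102391/3104015
APPEND 16: p_7 = 16·79102391 + 2682027 = 1268320283, q_7 = 16·3104015 + 105244 = 49769484 → 1268320283/49769484
APPEND 3: p_8 = 3·1268320283 + 79102391 = 3884063240, q_8 = 3·49769484 + 3104015 = 152412467 → 3884063240/152412467
APPEND 30: p_9 = 30·3884063240 + 1268320283 = 117790217483, q_9 = 30·152412467 + 49769484 = 4622143494 → 117790217483/4622143494
APPEND 12: p_10 = 12·117790217483 + 3884063240 = 1417366673036, q_10 = 12·4622143494 + 152412467 = 55618134395 → 1417366673036/55618134395
APPEND 1: p_11 = 1·1417366673036 + 117790217483 = 1535156890519, q_11 = 1·55618134395 + 4622143494 = 60240277889 → 1535156890519/60240277889
APPEND 9: p_12 = 9·1535156890519 + 1417366673036 = 15233778687707, q_12 = 9·60240277889 + 55618134395 = 597780635396 → 15233778687707/597780635396
APPEND 23: p_13 = 23·15233778687707 + 1535156890519 = 351912066707780, q_13 = 23·597780635396 + 60240277889 = 13809194891997 → 351912066707780/13809194891997
APPEND 9: p_14 = 9·351912066707780 + 15233778687707 = 3182442379057727, q_14 = 9·13809194891997 + 597780635396 = 124880534663369 → 3182442379057727/124880534663369
APPEND 34: p_15 = 34·3182442379057727 + 351912066707780 = 108554952954670498, q_15 = 34·124880534663369 + 13809194891997 = 4259747373446543 → 108554952954670498/4259747373446543
APPEND 7: p_16 = 7·108554952954670498 + 3182442379057727 = 763067113061751213, q_16 = 7·4259747373446543 + 124880534663369 = 29943112148789170 → 763067113061751213/29943112148789170
APPEND 6: p_17 = 6·763067113061751213 + 108554952954670498 = 4686957631325177776, q_17 = 6·29943112148789170 + 4259747373446543 = 183918420266181563 → 4686957631325177776/183918420266181563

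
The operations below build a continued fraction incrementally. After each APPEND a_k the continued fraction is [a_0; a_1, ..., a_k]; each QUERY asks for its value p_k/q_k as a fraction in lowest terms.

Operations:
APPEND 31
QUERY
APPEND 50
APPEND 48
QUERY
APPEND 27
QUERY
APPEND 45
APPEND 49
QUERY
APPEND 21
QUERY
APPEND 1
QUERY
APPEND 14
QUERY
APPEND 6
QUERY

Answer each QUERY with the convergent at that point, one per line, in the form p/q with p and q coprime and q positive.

31/1
74479/2401
2012484/64877
4443189175/143236311
93397608934/3010884397
97840798109/3154120708
1463168782460/47168574309
8876853492869/286165566562

APPEND 31: p_0 = 31·1 + 0 = 31, q_0 = 31·0 + 1 = 1 → 31/1
APPEND 50: p_1 = 50·31 + 1 = 1551, q_1 = 50·1 + 0 = 50 → 1551/50
APPEND 48: p_2 = 48·1551 + 31 = 74479, q_2 = 48·50 + 1 = 2401 → 74479/2401
APPEND 27: p_3 = 27·74479 + 1551 = 2012484, q_3 = 27·2401 + 50 = 64877 → 2012484/64877
APPEND 45: p_4 = 45·2012484 + 74479 = 90636259, q_4 = 45·64877 + 2401 = 2921866 → 90636259/2921866
APPEND 49: p_5 = 49·90636259 + 2012484 = 4443189175, q_5 = 49·2921866 + 64877 = 143236311 → 4443189175/143236311
APPEND 21: p_6 = 21·4443189175 + 90636259 = 93397608934, q_6 = 21·143236311 + 2921866 = 3010884397 → 93397608934/3010884397
APPEND 1: p_7 = 1·93397608934 + 4443189175 = 97840798109, q_7 = 1·3010884397 + 143236311 = 3154120708 → 97840798109/3154120708
APPEND 14: p_8 = 14·97840798109 + 93397608934 = 1463168782460, q_8 = 14·3154120708 + 3010884397 = 47168574309 → 1463168782460/47168574309
APPEND 6: p_9 = 6·1463168782460 + 97840798109 = 8876853492869, q_9 = 6·47168574309 + 3154120708 = 286165566562 → 8876853492869/286165566562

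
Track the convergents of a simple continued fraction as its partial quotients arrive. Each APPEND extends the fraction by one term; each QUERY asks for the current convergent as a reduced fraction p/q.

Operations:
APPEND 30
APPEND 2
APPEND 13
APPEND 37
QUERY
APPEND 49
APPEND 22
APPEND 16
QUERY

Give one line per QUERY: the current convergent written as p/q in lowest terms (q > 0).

APPEND 30: p_0 = 30·1 + 0 = 30, q_0 = 30·0 + 1 = 1 → 30/1
APPEND 2: p_1 = 2·30 + 1 = 61, q_1 = 2·1 + 0 = 2 → 61/2
APPEND 13: p_2 = 13·61 + 30 = 823, q_2 = 13·2 + 1 = 27 → 823/27
APPEND 37: p_3 = 37·823 + 61 = 30512, q_3 = 37·27 + 2 = 1001 → 30512/1001
APPEND 49: p_4 = 49·30512 + 823 = 1495911, q_4 = 49·1001 + 27 = 49076 → 1495911/49076
APPEND 22: p_5 = 22·1495911 + 30512 = 32940554, q_5 = 22·49076 + 1001 = 1080673 → 32940554/1080673
APPEND 16: p_6 = 16·32940554 + 1495911 = 528544775, q_6 = 16·1080673 + 49076 = 17339844 → 528544775/17339844

30512/1001
528544775/17339844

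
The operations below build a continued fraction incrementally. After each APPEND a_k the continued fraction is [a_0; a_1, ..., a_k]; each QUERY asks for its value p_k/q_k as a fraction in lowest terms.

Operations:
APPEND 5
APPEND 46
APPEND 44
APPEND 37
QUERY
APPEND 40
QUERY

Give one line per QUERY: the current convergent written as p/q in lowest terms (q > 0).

APPEND 5: p_0 = 5·1 + 0 = 5, q_0 = 5·0 + 1 = 1 → 5/1
APPEND 46: p_1 = 46·5 + 1 = 231, q_1 = 46·1 + 0 = 46 → 231/46
APPEND 44: p_2 = 44·231 + 5 = 10169, q_2 = 44·46 + 1 = 2025 → 10169/2025
APPEND 37: p_3 = 37·10169 + 231 = 376484, q_3 = 37·2025 + 46 = 74971 → 376484/74971
APPEND 40: p_4 = 40·376484 + 10169 = 15069529, q_4 = 40·74971 + 2025 = 3000865 → 15069529/3000865

376484/74971
15069529/3000865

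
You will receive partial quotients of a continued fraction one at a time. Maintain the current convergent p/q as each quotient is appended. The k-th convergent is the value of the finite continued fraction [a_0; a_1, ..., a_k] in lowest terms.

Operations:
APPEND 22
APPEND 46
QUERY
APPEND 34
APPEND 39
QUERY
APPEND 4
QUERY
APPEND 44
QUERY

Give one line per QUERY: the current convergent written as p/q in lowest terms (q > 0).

APPEND 22: p_0 = 22·1 + 0 = 22, q_0 = 22·0 + 1 = 1 → 22/1
APPEND 46: p_1 = 46·22 + 1 = 1013, q_1 = 46·1 + 0 = 46 → 1013/46
APPEND 34: p_2 = 34·1013 + 22 = 34464, q_2 = 34·46 + 1 = 1565 → 34464/1565
APPEND 39: p_3 = 39·34464 + 1013 = 1345109, q_3 = 39·1565 + 46 = 61081 → 1345109/61081
APPEND 4: p_4 = 4·1345109 + 34464 = 5414900, q_4 = 4·61081 + 1565 = 245889 → 5414900/245889
APPEND 44: p_5 = 44·5414900 + 1345109 = 239600709, q_5 = 44·245889 + 61081 = 10880197 → 239600709/10880197

1013/46
1345109/61081
5414900/245889
239600709/10880197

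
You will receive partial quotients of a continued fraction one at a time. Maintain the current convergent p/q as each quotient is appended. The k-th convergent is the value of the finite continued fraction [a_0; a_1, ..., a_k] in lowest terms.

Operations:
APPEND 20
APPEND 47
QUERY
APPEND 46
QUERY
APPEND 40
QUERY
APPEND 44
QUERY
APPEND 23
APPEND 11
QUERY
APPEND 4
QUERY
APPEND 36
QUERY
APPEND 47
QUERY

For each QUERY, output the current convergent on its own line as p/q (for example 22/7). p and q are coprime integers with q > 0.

941/47
43306/2163
1733181/86567
76303270/3811111
19400095571/968974431
79357090675/3963639844
2876255359871/143660008815
135263359004612/6755984054149

APPEND 20: p_0 = 20·1 + 0 = 20, q_0 = 20·0 + 1 = 1 → 20/1
APPEND 47: p_1 = 47·20 + 1 = 941, q_1 = 47·1 + 0 = 47 → 941/47
APPEND 46: p_2 = 46·941 + 20 = 43306, q_2 = 46·47 + 1 = 2163 → 43306/2163
APPEND 40: p_3 = 40·43306 + 941 = 1733181, q_3 = 40·2163 + 47 = 86567 → 1733181/86567
APPEND 44: p_4 = 44·1733181 + 43306 = 76303270, q_4 = 44·86567 + 2163 = 3811111 → 76303270/3811111
APPEND 23: p_5 = 23·76303270 + 1733181 = 1756708391, q_5 = 23·3811111 + 86567 = 87742120 → 1756708391/87742120
APPEND 11: p_6 = 11·1756708391 + 76303270 = 19400095571, q_6 = 11·87742120 + 3811111 = 968974431 → 19400095571/968974431
APPEND 4: p_7 = 4·19400095571 + 1756708391 = 79357090675, q_7 = 4·968974431 + 87742120 = 3963639844 → 79357090675/3963639844
APPEND 36: p_8 = 36·79357090675 + 19400095571 = 2876255359871, q_8 = 36·3963639844 + 968974431 = 143660008815 → 2876255359871/143660008815
APPEND 47: p_9 = 47·2876255359871 + 79357090675 = 135263359004612, q_9 = 47·143660008815 + 3963639844 = 6755984054149 → 135263359004612/6755984054149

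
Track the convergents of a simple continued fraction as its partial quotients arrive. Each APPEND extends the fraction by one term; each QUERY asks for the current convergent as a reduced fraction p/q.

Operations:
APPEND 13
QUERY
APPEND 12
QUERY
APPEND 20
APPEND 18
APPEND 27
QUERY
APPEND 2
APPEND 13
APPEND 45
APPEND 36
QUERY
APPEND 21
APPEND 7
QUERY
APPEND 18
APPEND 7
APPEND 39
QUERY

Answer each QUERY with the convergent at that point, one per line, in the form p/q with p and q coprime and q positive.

APPEND 13: p_0 = 13·1 + 0 = 13, q_0 = 13·0 + 1 = 1 → 13/1
APPEND 12: p_1 = 12·13 + 1 = 157, q_1 = 12·1 + 0 = 12 → 157/12
APPEND 20: p_2 = 20·157 + 13 = 3153, q_2 = 20·12 + 1 = 241 → 3153/241
APPEND 18: p_3 = 18·3153 + 157 = 56911, q_3 = 18·241 + 12 = 4350 → 56911/4350
APPEND 27: p_4 = 27·56911 + 3153 = 1539750, q_4 = 27·4350 + 241 = 117691 → 1539750/117691
APPEND 2: p_5 = 2·1539750 + 56911 = 3136411, q_5 = 2·117691 + 4350 = 239732 → 3136411/239732
APPEND 13: p_6 = 13·3136411 + 1539750 = 42313093, q_6 = 13·239732 + 117691 = 3234207 → 42313093/3234207
APPEND 45: p_7 = 45·42313093 + 3136411 = 1907225596, q_7 = 45·3234207 + 239732 = 145779047 → 1907225596/145779047
APPEND 36: p_8 = 36·1907225596 + 42313093 = 68702434549, q_8 = 36·145779047 + 3234207 = 5251279899 → 68702434549/5251279899
APPEND 21: p_9 = 21·68702434549 + 1907225596 = 1444658351125, q_9 = 21·5251279899 + 145779047 = 110422656926 → 1444658351125/110422656926
APPEND 7: p_10 = 7·1444658351125 + 68702434549 = 10181310892424, q_10 = 7·110422656926 + 5251279899 = 778209878381 → 10181310892424/778209878381
APPEND 18: p_11 = 18·10181310892424 + 1444658351125 = 184708254414757, q_11 = 18·778209878381 + 110422656926 = 14118200467784 → 184708254414757/14118200467784
APPEND 7: p_12 = 7·184708254414757 + 10181310892424 = 1303139091795723, q_12 = 7·14118200467784 + 778209878381 = 99605613152869 → 1303139091795723/99605613152869
APPEND 39: p_13 = 39·1303139091795723 + 184708254414757 = 51007132834447954, q_13 = 39·99605613152869 + 14118200467784 = 3898737113429675 → 51007132834447954/3898737113429675

13/1
157/12
1539750/117691
68702434549/5251279899
10181310892424/778209878381
51007132834447954/3898737113429675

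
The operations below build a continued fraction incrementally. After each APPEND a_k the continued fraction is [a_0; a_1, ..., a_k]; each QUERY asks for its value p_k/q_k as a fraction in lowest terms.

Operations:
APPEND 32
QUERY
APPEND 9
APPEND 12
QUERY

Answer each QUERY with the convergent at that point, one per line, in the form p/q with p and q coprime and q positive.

APPEND 32: p_0 = 32·1 + 0 = 32, q_0 = 32·0 + 1 = 1 → 32/1
APPEND 9: p_1 = 9·32 + 1 = 289, q_1 = 9·1 + 0 = 9 → 289/9
APPEND 12: p_2 = 12·289 + 32 = 3500, q_2 = 12·9 + 1 = 109 → 3500/109

32/1
3500/109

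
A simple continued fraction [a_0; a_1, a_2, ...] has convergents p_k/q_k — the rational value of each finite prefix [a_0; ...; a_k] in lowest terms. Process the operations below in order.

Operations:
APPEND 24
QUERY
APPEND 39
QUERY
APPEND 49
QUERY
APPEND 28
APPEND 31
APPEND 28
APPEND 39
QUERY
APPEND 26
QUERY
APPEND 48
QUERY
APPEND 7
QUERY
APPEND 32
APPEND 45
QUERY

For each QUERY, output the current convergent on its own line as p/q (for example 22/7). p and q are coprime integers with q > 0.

24/1
937/39
45937/1912
43713691647/1819460966
1137675822395/47352595327
54652153166607/2274744036662
383702747988644/15970560851961
555375006744133319/23115941669325591

APPEND 24: p_0 = 24·1 + 0 = 24, q_0 = 24·0 + 1 = 1 → 24/1
APPEND 39: p_1 = 39·24 + 1 = 937, q_1 = 39·1 + 0 = 39 → 937/39
APPEND 49: p_2 = 49·937 + 24 = 45937, q_2 = 49·39 + 1 = 1912 → 45937/1912
APPEND 28: p_3 = 28·45937 + 937 = 1287173, q_3 = 28·1912 + 39 = 53575 → 1287173/53575
APPEND 31: p_4 = 31·1287173 + 45937 = 39948300, q_4 = 31·53575 + 1912 = 1662737 → 39948300/1662737
APPEND 28: p_5 = 28·39948300 + 1287173 = 1119839573, q_5 = 28·1662737 + 53575 = 46610211 → 1119839573/46610211
APPEND 39: p_6 = 39·1119839573 + 39948300 = 43713691647, q_6 = 39·46610211 + 1662737 = 1819460966 → 43713691647/1819460966
APPEND 26: p_7 = 26·43713691647 + 1119839573 = 1137675822395, q_7 = 26·1819460966 + 46610211 = 47352595327 → 1137675822395/47352595327
APPEND 48: p_8 = 48·1137675822395 + 43713691647 = 54652153166607, q_8 = 48·47352595327 + 1819460966 = 2274744036662 → 54652153166607/2274744036662
APPEND 7: p_9 = 7·54652153166607 + 1137675822395 = 383702747988644, q_9 = 7·2274744036662 + 47352595327 = 15970560851961 → 383702747988644/15970560851961
APPEND 32: p_10 = 32·383702747988644 + 54652153166607 = 12333140088803215, q_10 = 32·15970560851961 + 2274744036662 = 513332691299414 → 12333140088803215/513332691299414
APPEND 45: p_11 = 45·12333140088803215 + 383702747988644 = 555375006744133319, q_11 = 45·513332691299414 + 15970560851961 = 23115941669325591 → 555375006744133319/23115941669325591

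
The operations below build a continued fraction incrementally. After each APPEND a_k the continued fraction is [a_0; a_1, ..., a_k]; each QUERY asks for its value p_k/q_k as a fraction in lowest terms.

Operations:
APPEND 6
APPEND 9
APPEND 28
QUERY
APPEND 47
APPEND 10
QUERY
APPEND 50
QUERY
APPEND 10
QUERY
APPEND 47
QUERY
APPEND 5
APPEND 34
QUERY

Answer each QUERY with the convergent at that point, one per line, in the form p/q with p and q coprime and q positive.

APPEND 6: p_0 = 6·1 + 0 = 6, q_0 = 6·0 + 1 = 1 → 6/1
APPEND 9: p_1 = 9·6 + 1 = 55, q_1 = 9·1 + 0 = 9 → 55/9
APPEND 28: p_2 = 28·55 + 6 = 1546, q_2 = 28·9 + 1 = 253 → 1546/253
APPEND 47: p_3 = 47·1546 + 55 = 72717, q_3 = 47·253 + 9 = 11900 → 72717/11900
APPEND 10: p_4 = 10·72717 + 1546 = 728716, q_4 = 10·11900 + 253 = 119253 → 728716/119253
APPEND 50: p_5 = 50·728716 + 72717 = 36508517, q_5 = 50·119253 + 11900 = 5974550 → 36508517/5974550
APPEND 10: p_6 = 10·36508517 + 728716 = 365813886, q_6 = 10·5974550 + 119253 = 59864753 → 365813886/59864753
APPEND 47: p_7 = 47·365813886 + 36508517 = 17229761159, q_7 = 47·59864753 + 5974550 = 2819617941 → 17229761159/2819617941
APPEND 5: p_8 = 5·17229761159 + 365813886 = 86514619681, q_8 = 5·2819617941 + 59864753 = 14157954458 → 86514619681/14157954458
APPEND 34: p_9 = 34·86514619681 + 17229761159 = 2958726830313, q_9 = 34·14157954458 + 2819617941 = 484190069513 → 2958726830313/484190069513

1546/253
728716/119253
36508517/5974550
365813886/59864753
17229761159/2819617941
2958726830313/484190069513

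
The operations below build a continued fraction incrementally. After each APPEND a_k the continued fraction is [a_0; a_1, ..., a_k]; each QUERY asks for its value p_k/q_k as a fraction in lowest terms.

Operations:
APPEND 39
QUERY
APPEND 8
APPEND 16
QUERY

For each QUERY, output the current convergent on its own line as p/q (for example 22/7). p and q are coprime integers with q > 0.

APPEND 39: p_0 = 39·1 + 0 = 39, q_0 = 39·0 + 1 = 1 → 39/1
APPEND 8: p_1 = 8·39 + 1 = 313, q_1 = 8·1 + 0 = 8 → 313/8
APPEND 16: p_2 = 16·313 + 39 = 5047, q_2 = 16·8 + 1 = 129 → 5047/129

39/1
5047/129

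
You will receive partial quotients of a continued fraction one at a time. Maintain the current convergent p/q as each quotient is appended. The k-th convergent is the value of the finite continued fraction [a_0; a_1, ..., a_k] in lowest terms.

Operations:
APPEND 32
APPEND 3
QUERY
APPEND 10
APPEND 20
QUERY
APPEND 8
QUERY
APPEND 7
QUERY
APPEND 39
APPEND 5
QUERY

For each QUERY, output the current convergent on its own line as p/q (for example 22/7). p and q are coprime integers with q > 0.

APPEND 32: p_0 = 32·1 + 0 = 32, q_0 = 32·0 + 1 = 1 → 32/1
APPEND 3: p_1 = 3·32 + 1 = 97, q_1 = 3·1 + 0 = 3 → 97/3
APPEND 10: p_2 = 10·97 + 32 = 1002, q_2 = 10·3 + 1 = 31 → 1002/31
APPEND 20: p_3 = 20·1002 + 97 = 20137, q_3 = 20·31 + 3 = 623 → 20137/623
APPEND 8: p_4 = 8·20137 + 1002 = 162098, q_4 = 8·623 + 31 = 5015 → 162098/5015
APPEND 7: p_5 = 7·162098 + 20137 = 1154823, q_5 = 7·5015 + 623 = 35728 → 1154823/35728
APPEND 39: p_6 = 39·1154823 + 162098 = 45200195, q_6 = 39·35728 + 5015 = 1398407 → 45200195/1398407
APPEND 5: p_7 = 5·45200195 + 1154823 = 227155798, q_7 = 5·1398407 + 35728 = 7027763 → 227155798/7027763

97/3
20137/623
162098/5015
1154823/35728
227155798/7027763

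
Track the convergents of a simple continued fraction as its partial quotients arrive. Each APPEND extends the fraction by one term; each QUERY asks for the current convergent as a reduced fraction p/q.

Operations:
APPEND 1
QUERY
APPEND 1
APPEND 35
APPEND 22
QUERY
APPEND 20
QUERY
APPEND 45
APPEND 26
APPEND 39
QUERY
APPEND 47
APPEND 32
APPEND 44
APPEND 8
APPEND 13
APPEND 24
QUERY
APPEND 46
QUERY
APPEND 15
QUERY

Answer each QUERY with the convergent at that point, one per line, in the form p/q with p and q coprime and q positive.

APPEND 1: p_0 = 1·1 + 0 = 1, q_0 = 1·0 + 1 = 1 → 1/1
APPEND 1: p_1 = 1·1 + 1 = 2, q_1 = 1·1 + 0 = 1 → 2/1
APPEND 35: p_2 = 35·2 + 1 = 71, q_2 = 35·1 + 1 = 36 → 71/36
APPEND 22: p_3 = 22·71 + 2 = 1564, q_3 = 22·36 + 1 = 793 → 1564/793
APPEND 20: p_4 = 20·1564 + 71 = 31351, q_4 = 20·793 + 36 = 15896 → 31351/15896
APPEND 45: p_5 = 45·31351 + 1564 = 1412359, q_5 = 45·15896 + 793 = 716113 → 1412359/716113
APPEND 26: p_6 = 26·1412359 + 31351 = 36752685, q_6 = 26·716113 + 15896 = 18634834 → 36752685/18634834
APPEND 39: p_7 = 39·36752685 + 1412359 = 1434767074, q_7 = 39·18634834 + 716113 = 727474639 → 1434767074/727474639
APPEND 47: p_8 = 47·1434767074 + 36752685 = 67470805163, q_8 = 47·727474639 + 18634834 = 34209942867 → 67470805163/34209942867
APPEND 32: p_9 = 32·67470805163 + 1434767074 = 2160500532290, q_9 = 32·34209942867 + 727474639 = 1095445646383 → 2160500532290/1095445646383
APPEND 44: p_10 = 44·2160500532290 + 67470805163 = 95129494225923, q_10 = 44·1095445646383 + 34209942867 = 48233818383719 → 95129494225923/48233818383719
APPEND 8: p_11 = 8·95129494225923 + 2160500532290 = 763196454339674, q_11 = 8·48233818383719 + 1095445646383 = 386965992716135 → 763196454339674/386965992716135
APPEND 13: p_12 = 13·763196454339674 + 95129494225923 = 10016683400641685, q_12 = 13·386965992716135 + 48233818383719 = 5078791723693474 → 10016683400641685/5078791723693474
APPEND 24: p_13 = 24·10016683400641685 + 763196454339674 = 241163598069740114, q_13 = 24·5078791723693474 + 386965992716135 = 122277967361359511 → 241163598069740114/122277967361359511
APPEND 46: p_14 = 46·241163598069740114 + 10016683400641685 = 11103542194608686929, q_14 = 46·122277967361359511 + 5078791723693474 = 5629865290346230980 → 11103542194608686929/5629865290346230980
APPEND 15: p_15 = 15·11103542194608686929 + 241163598069740114 = 166794296517200044049, q_15 = 15·5629865290346230980 + 122277967361359511 = 84570257322554824211 → 166794296517200044049/84570257322554824211

1/1
1564/793
31351/15896
1434767074/727474639
241163598069740114/122277967361359511
11103542194608686929/5629865290346230980
166794296517200044049/84570257322554824211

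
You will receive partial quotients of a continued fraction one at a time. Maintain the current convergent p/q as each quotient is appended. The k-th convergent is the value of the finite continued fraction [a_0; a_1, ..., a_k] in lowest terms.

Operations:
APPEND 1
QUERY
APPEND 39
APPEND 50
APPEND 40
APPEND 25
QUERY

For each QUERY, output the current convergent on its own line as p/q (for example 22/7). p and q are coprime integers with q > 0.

1/1
2004001/1953926

APPEND 1: p_0 = 1·1 + 0 = 1, q_0 = 1·0 + 1 = 1 → 1/1
APPEND 39: p_1 = 39·1 + 1 = 40, q_1 = 39·1 + 0 = 39 → 40/39
APPEND 50: p_2 = 50·40 + 1 = 2001, q_2 = 50·39 + 1 = 1951 → 2001/1951
APPEND 40: p_3 = 40·2001 + 40 = 80080, q_3 = 40·1951 + 39 = 78079 → 80080/78079
APPEND 25: p_4 = 25·80080 + 2001 = 2004001, q_4 = 25·78079 + 1951 = 1953926 → 2004001/1953926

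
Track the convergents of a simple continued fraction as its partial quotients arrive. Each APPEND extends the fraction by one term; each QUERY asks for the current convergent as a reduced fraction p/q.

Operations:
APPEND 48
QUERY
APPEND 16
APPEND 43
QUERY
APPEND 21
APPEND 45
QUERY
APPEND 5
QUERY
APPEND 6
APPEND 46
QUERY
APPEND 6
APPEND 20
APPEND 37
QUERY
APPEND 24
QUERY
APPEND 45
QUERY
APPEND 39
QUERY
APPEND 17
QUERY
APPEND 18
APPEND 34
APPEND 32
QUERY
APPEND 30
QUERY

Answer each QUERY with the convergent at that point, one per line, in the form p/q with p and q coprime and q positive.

APPEND 48: p_0 = 48·1 + 0 = 48, q_0 = 48·0 + 1 = 1 → 48/1
APPEND 16: p_1 = 16·48 + 1 = 769, q_1 = 16·1 + 0 = 16 → 769/16
APPEND 43: p_2 = 43·769 + 48 = 33115, q_2 = 43·16 + 1 = 689 → 33115/689
APPEND 21: p_3 = 21·33115 + 769 = 696184, q_3 = 21·689 + 16 = 14485 → 696184/14485
APPEND 45: p_4 = 45·696184 + 33115 = 31361395, q_4 = 45·14485 + 689 = 652514 → 31361395/652514
APPEND 5: p_5 = 5·31361395 + 696184 = 157503159, q_5 = 5·652514 + 14485 = 3277055 → 157503159/3277055
APPEND 6: p_6 = 6·157503159 + 31361395 = 976380349, q_6 = 6·3277055 + 652514 = 20314844 → 976380349/20314844
APPEND 46: p_7 = 46·976380349 + 157503159 = 45070999213, q_7 = 46·20314844 + 3277055 = 937759879 → 45070999213/937759879
APPEND 6: p_8 = 6·45070999213 + 976380349 = 271402375627, q_8 = 6·937759879 + 20314844 = 5646874118 → 271402375627/5646874118
APPEND 20: p_9 = 20·271402375627 + 45070999213 = 5473118511753, q_9 = 20·5646874118 + 937759879 = 113875242239 → 5473118511753/113875242239
APPEND 37: p_10 = 37·5473118511753 + 271402375627 = 202776787310488, q_10 = 37·113875242239 + 5646874118 = 4219030836961 → 202776787310488/4219030836961
APPEND 24: p_11 = 24·202776787310488 + 5473118511753 = 4872116013963465, q_11 = 24·4219030836961 + 113875242239 = 101370615329303 → 4872116013963465/101370615329303
APPEND 45: p_12 = 45·4872116013963465 + 202776787310488 = 219447997415666413, q_12 = 45·101370615329303 + 4219030836961 = 4565896720655596 → 219447997415666413/4565896720655596
APPEND 39: p_13 = 39·219447997415666413 + 4872116013963465 = 8563344015224953572, q_13 = 39·4565896720655596 + 101370615329303 = 178171342720897547 → 8563344015224953572/178171342720897547
APPEND 17: p_14 = 17·8563344015224953572 + 219447997415666413 = 145796296256239877137, q_14 = 17·178171342720897547 + 4565896720655596 = 3033478722975913895 → 145796296256239877137/3033478722975913895
APPEND 18: p_15 = 18·145796296256239877137 + 8563344015224953572 = 2632896676627542742038, q_15 = 18·3033478722975913895 + 178171342720897547 = 54780788356287347657 → 2632896676627542742038/54780788356287347657
APPEND 34: p_16 = 34·2632896676627542742038 + 145796296256239877137 = 89664283301592693106429, q_16 = 34·54780788356287347657 + 3033478722975913895 = 1865580282836745734233 → 89664283301592693106429/1865580282836745734233
APPEND 32: p_17 = 32·89664283301592693106429 + 2632896676627542742038 = 2871889962327593722147766, q_17 = 32·1865580282836745734233 + 54780788356287347657 = 59753349839132150843113 → 2871889962327593722147766/59753349839132150843113
APPEND 30: p_18 = 30·2871889962327593722147766 + 89664283301592693106429 = 86246363153129404357539409, q_18 = 30·59753349839132150843113 + 1865580282836745734233 = 1794466075456801271027623 → 86246363153129404357539409/1794466075456801271027623

48/1
33115/689
31361395/652514
157503159/3277055
45070999213/937759879
202776787310488/4219030836961
4872116013963465/101370615329303
219447997415666413/4565896720655596
8563344015224953572/178171342720897547
145796296256239877137/3033478722975913895
2871889962327593722147766/59753349839132150843113
86246363153129404357539409/1794466075456801271027623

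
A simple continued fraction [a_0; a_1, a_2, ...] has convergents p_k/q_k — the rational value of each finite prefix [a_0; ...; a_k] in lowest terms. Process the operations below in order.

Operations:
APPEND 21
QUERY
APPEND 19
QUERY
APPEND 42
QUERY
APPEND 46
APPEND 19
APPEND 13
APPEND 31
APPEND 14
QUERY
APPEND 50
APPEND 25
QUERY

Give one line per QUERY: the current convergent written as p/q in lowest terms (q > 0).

21/1
400/19
16821/799
83818314485/3981382389
105006043746885/4987802676314

APPEND 21: p_0 = 21·1 + 0 = 21, q_0 = 21·0 + 1 = 1 → 21/1
APPEND 19: p_1 = 19·21 + 1 = 400, q_1 = 19·1 + 0 = 19 → 400/19
APPEND 42: p_2 = 42·400 + 21 = 16821, q_2 = 42·19 + 1 = 799 → 16821/799
APPEND 46: p_3 = 46·16821 + 400 = 774166, q_3 = 46·799 + 19 = 36773 → 774166/36773
APPEND 19: p_4 = 19·774166 + 16821 = 14725975, q_4 = 19·36773 + 799 = 699486 → 14725975/699486
APPEND 13: p_5 = 13·14725975 + 774166 = 192211841, q_5 = 13·699486 + 36773 = 9130091 → 192211841/9130091
APPEND 31: p_6 = 31·192211841 + 14725975 = 5973293046, q_6 = 31·9130091 + 699486 = 283732307 → 5973293046/283732307
APPEND 14: p_7 = 14·5973293046 + 192211841 = 83818314485, q_7 = 14·283732307 + 9130091 = 3981382389 → 83818314485/3981382389
APPEND 50: p_8 = 50·83818314485 + 5973293046 = 4196889017296, q_8 = 50·3981382389 + 283732307 = 199352851757 → 4196889017296/199352851757
APPEND 25: p_9 = 25·4196889017296 + 83818314485 = 105006043746885, q_9 = 25·199352851757 + 3981382389 = 4987802676314 → 105006043746885/4987802676314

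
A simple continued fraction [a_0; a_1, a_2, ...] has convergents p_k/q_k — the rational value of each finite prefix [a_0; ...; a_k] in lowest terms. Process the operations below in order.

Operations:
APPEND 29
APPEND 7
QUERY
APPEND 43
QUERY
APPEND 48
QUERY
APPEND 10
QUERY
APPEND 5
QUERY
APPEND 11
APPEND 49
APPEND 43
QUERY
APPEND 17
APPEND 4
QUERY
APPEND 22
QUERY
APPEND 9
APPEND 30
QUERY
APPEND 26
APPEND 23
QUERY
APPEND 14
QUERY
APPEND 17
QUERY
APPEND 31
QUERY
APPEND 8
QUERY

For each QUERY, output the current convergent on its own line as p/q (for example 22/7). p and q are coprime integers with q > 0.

APPEND 29: p_0 = 29·1 + 0 = 29, q_0 = 29·0 + 1 = 1 → 29/1
APPEND 7: p_1 = 7·29 + 1 = 204, q_1 = 7·1 + 0 = 7 → 204/7
APPEND 43: p_2 = 43·204 + 29 = 8801, q_2 = 43·7 + 1 = 302 → 8801/302
APPEND 48: p_3 = 48·8801 + 204 = 422652, q_3 = 48·302 + 7 = 14503 → 422652/14503
APPEND 10: p_4 = 10·422652 + 8801 = 4235321, q_4 = 10·14503 + 302 = 145332 → 4235321/145332
APPEND 5: p_5 = 5·4235321 + 422652 = 21599257, q_5 = 5·145332 + 14503 = 741163 → 21599257/741163
APPEND 11: p_6 = 11·21599257 + 4235321 = 241827148, q_6 = 11·741163 + 145332 = 8298125 → 241827148/8298125
APPEND 49: p_7 = 49·241827148 + 21599257 = 11871129509, q_7 = 49·8298125 + 741163 = 407349288 → 11871129509/407349288
APPEND 43: p_8 = 43·11871129509 + 241827148 = 510700396035, q_8 = 43·407349288 + 8298125 = 17524317509 → 510700396035/17524317509
APPEND 17: p_9 = 17·510700396035 + 11871129509 = 8693777862104, q_9 = 17·17524317509 + 407349288 = 298320746941 → 8693777862104/298320746941
APPEND 4: p_10 = 4·8693777862104 + 510700396035 = 35285811844451, q_10 = 4·298320746941 + 17524317509 = 1210807305273 → 35285811844451/1210807305273
APPEND 22: p_11 = 22·35285811844451 + 8693777862104 = 784981638440026, q_11 = 22·1210807305273 + 298320746941 = 26936081462947 → 784981638440026/26936081462947
APPEND 9: p_12 = 9·784981638440026 + 35285811844451 = 7100120557804685, q_12 = 9·26936081462947 + 1210807305273 = 243635540471796 → 7100120557804685/243635540471796
APPEND 30: p_13 = 30·7100120557804685 + 784981638440026 = 213788598372580576, q_13 = 30·243635540471796 + 26936081462947 = 7336002295616827 → 213788598372580576/7336002295616827
APPEND 26: p_14 = 26·213788598372580576 + 7100120557804685 = 5565603678244899661, q_14 = 26·7336002295616827 + 243635540471796 = 190979695226509298 → 5565603678244899661/190979695226509298
APPEND 23: p_15 = 23·5565603678244899661 + 213788598372580576 = 128222673198005272779, q_15 = 23·190979695226509298 + 7336002295616827 = 4399868992505330681 → 128222673198005272779/4399868992505330681
APPEND 14: p_16 = 14·128222673198005272779 + 5565603678244899661 = 1800683028450318718567, q_16 = 14·4399868992505330681 + 190979695226509298 = 61789145590301138832 → 1800683028450318718567/61789145590301138832
APPEND 17: p_17 = 17·1800683028450318718567 + 128222673198005272779 = 30739834156853423488418, q_17 = 17·61789145590301138832 + 4399868992505330681 = 1054815344027624690825 → 30739834156853423488418/1054815344027624690825
APPEND 31: p_18 = 31·30739834156853423488418 + 1800683028450318718567 = 954735541890906446859525, q_18 = 31·1054815344027624690825 + 61789145590301138832 = 32761064810446666554407 → 954735541890906446859525/32761064810446666554407
APPEND 8: p_19 = 8·954735541890906446859525 + 30739834156853423488418 = 7668624169284104998364618, q_19 = 8·32761064810446666554407 + 1054815344027624690825 = 263143333827600957126081 → 7668624169284104998364618/263143333827600957126081

204/7
8801/302
422652/14503
4235321/145332
21599257/741163
510700396035/17524317509
35285811844451/1210807305273
784981638440026/26936081462947
213788598372580576/7336002295616827
128222673198005272779/4399868992505330681
1800683028450318718567/61789145590301138832
30739834156853423488418/1054815344027624690825
954735541890906446859525/32761064810446666554407
7668624169284104998364618/263143333827600957126081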